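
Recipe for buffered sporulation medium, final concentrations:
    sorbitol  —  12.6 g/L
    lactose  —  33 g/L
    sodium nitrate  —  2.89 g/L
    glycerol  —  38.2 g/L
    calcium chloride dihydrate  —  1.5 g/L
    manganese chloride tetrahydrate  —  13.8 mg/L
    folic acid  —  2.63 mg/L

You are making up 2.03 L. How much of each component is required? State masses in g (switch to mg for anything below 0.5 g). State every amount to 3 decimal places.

sorbitol 25.578 g; lactose 66.990 g; sodium nitrate 5.867 g; glycerol 77.546 g; calcium chloride dihydrate 3.045 g; manganese chloride tetrahydrate 28.014 mg; folic acid 5.339 mg

Working volume: 2.03 L.
sorbitol: 12.6 g/L × 2.03 L = 25.578 g
lactose: 33 g/L × 2.03 L = 66.990 g
sodium nitrate: 2.89 g/L × 2.03 L = 5.867 g
glycerol: 38.2 g/L × 2.03 L = 77.546 g
calcium chloride dihydrate: 1.5 g/L × 2.03 L = 3.045 g
manganese chloride tetrahydrate: 13.8 mg/L × 2.03 L = 28.014 mg
folic acid: 2.63 mg/L × 2.03 L = 5.339 mg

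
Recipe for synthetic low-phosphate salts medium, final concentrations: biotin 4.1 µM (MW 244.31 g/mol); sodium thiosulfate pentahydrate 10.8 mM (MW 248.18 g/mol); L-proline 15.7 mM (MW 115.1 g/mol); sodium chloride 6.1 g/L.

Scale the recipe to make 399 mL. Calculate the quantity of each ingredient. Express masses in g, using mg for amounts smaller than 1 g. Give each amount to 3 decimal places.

biotin 0.400 mg; sodium thiosulfate pentahydrate 1.069 g; L-proline 721.021 mg; sodium chloride 2.434 g

Scale factor relative to 1 L: 0.399.
biotin: 4.1 µmol/L × 244.31 g/mol × 0.399 L ÷ 1000 = 0.400 mg
sodium thiosulfate pentahydrate: 10.8 mmol/L × 248.18 g/mol × 0.399 L ÷ 1000 = 1.069 g
L-proline: 15.7 mmol/L × 115.1 mg/mmol × 0.399 L = 721.021 mg
sodium chloride: 6.1 g/L × 0.399 L = 2.434 g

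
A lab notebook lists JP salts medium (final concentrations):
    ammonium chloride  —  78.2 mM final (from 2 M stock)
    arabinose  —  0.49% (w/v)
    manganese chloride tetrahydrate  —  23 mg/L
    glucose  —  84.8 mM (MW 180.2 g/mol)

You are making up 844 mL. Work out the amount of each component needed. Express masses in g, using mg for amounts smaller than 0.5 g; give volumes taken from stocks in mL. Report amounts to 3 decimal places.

ammonium chloride 33.000 mL; arabinose 4.136 g; manganese chloride tetrahydrate 19.412 mg; glucose 12.897 g

Scale factor relative to 1 L: 0.844.
ammonium chloride: C1V1 = C2V2 → 78.2 mM × 844 mL ÷ 2000 mM = 33.000 mL
arabinose: 0.49 g per 100 mL × 844 mL ÷ 100 = 4.136 g
manganese chloride tetrahydrate: 23 mg/L × 0.844 L = 19.412 mg
glucose: 84.8 mmol/L × 180.2 g/mol × 0.844 L ÷ 1000 = 12.897 g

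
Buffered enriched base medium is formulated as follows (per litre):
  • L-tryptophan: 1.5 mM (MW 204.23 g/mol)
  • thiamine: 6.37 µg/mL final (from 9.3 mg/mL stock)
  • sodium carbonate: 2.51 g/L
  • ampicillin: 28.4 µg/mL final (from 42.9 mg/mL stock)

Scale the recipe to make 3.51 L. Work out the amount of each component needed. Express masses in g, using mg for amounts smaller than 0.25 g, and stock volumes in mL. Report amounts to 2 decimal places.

L-tryptophan 1.08 g; thiamine 2.40 mL; sodium carbonate 8.81 g; ampicillin 2.32 mL

Working volume: 3.51 L.
L-tryptophan: 1.5 mmol/L × 204.23 g/mol × 3.51 L ÷ 1000 = 1.08 g
thiamine: dilute stock: 6.37 µg/mL × 3510 mL ÷ 9300 µg/mL = 2.40 mL
sodium carbonate: 2.51 g/L × 3.51 L = 8.81 g
ampicillin: V = C2·V2/C1 = 28.4 µg/mL × 3510 mL ÷ 42900 µg/mL = 2.32 mL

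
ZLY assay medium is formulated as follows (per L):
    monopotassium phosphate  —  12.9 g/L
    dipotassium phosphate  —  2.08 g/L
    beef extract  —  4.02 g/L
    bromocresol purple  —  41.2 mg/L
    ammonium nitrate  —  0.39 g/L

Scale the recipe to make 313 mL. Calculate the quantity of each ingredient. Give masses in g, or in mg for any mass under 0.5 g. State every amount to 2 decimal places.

monopotassium phosphate 4.04 g; dipotassium phosphate 0.65 g; beef extract 1.26 g; bromocresol purple 12.90 mg; ammonium nitrate 122.07 mg

Working volume: 313 mL = 0.313 L.
monopotassium phosphate: 12.9 g/L × 0.313 L = 4.04 g
dipotassium phosphate: 2.08 g/L × 0.313 L = 0.65 g
beef extract: 4.02 g/L × 0.313 L = 1.26 g
bromocresol purple: 41.2 mg/L × 0.313 L = 12.90 mg
ammonium nitrate: 0.39 g/L × 0.313 L = 0.12207 g = 122.07 mg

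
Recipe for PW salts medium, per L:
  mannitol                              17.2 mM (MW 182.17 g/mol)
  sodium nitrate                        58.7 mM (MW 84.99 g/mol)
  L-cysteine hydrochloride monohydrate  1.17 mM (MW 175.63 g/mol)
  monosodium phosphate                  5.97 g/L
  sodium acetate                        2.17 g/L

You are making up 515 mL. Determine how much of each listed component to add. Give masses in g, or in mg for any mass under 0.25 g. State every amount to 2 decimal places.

Target volume = 515 mL = 0.515 L.
mannitol: 17.2 mmol/L × 182.17 g/mol × 0.515 L ÷ 1000 = 1.61 g
sodium nitrate: 58.7 mmol/L × 84.99 g/mol × 0.515 L ÷ 1000 = 2.57 g
L-cysteine hydrochloride monohydrate: 1.17 mmol/L × 175.63 mg/mmol × 0.515 L = 105.83 mg
monosodium phosphate: 5.97 g/L × 0.515 L = 3.07 g
sodium acetate: 2.17 g/L × 0.515 L = 1.12 g

mannitol 1.61 g; sodium nitrate 2.57 g; L-cysteine hydrochloride monohydrate 105.83 mg; monosodium phosphate 3.07 g; sodium acetate 1.12 g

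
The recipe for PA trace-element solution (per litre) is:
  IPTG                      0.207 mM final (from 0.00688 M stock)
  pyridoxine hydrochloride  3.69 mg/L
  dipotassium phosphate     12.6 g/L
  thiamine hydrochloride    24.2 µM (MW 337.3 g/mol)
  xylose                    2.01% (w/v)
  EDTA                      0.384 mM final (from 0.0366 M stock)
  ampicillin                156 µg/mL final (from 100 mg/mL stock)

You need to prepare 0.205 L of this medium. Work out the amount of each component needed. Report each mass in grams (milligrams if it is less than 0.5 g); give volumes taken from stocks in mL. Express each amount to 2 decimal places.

Working volume: 0.205 L.
IPTG: dilute stock: 0.207 mM × 205 mL ÷ 6.88 mM = 6.17 mL
pyridoxine hydrochloride: 3.69 mg/L × 0.205 L = 0.76 mg
dipotassium phosphate: 12.6 g/L × 0.205 L = 2.58 g
thiamine hydrochloride: 24.2 µmol/L × 337.3 g/mol × 0.205 L ÷ 1000 = 1.67 mg
xylose: 2.01% w/v = 20.1 g/L → 20.1 × 0.205 L = 4.12 g
EDTA: V = C2·V2/C1 = 0.384 mM × 205 mL ÷ 36.6 mM = 2.15 mL
ampicillin: C1V1 = C2V2 → 156 µg/mL × 205 mL ÷ 100000 µg/mL = 0.32 mL

IPTG 6.17 mL; pyridoxine hydrochloride 0.76 mg; dipotassium phosphate 2.58 g; thiamine hydrochloride 1.67 mg; xylose 4.12 g; EDTA 2.15 mL; ampicillin 0.32 mL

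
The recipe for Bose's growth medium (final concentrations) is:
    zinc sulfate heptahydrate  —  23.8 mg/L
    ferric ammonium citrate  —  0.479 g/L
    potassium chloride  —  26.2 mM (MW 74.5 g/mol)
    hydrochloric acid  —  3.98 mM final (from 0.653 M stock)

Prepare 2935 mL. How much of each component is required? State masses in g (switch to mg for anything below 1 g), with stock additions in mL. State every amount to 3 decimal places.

Target volume = 2935 mL = 2.935 L.
zinc sulfate heptahydrate: 23.8 mg/L × 2.935 L = 69.853 mg
ferric ammonium citrate: 0.479 g/L × 2.935 L = 1.406 g
potassium chloride: 26.2 mmol/L × 74.5 g/mol × 2.935 L ÷ 1000 = 5.729 g
hydrochloric acid: C1V1 = C2V2 → 3.98 mM × 2935 mL ÷ 653 mM = 17.889 mL

zinc sulfate heptahydrate 69.853 mg; ferric ammonium citrate 1.406 g; potassium chloride 5.729 g; hydrochloric acid 17.889 mL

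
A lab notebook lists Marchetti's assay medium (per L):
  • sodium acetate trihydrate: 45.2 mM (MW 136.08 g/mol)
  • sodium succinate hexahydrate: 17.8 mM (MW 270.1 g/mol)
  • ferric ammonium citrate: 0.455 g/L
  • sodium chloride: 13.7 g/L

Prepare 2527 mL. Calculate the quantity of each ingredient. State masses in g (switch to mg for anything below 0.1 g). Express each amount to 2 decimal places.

sodium acetate trihydrate 15.54 g; sodium succinate hexahydrate 12.15 g; ferric ammonium citrate 1.15 g; sodium chloride 34.62 g

Scale factor relative to 1 L: 2.527.
sodium acetate trihydrate: 45.2 mmol/L × 136.08 g/mol × 2.527 L ÷ 1000 = 15.54 g
sodium succinate hexahydrate: 17.8 mmol/L × 270.1 g/mol × 2.527 L ÷ 1000 = 12.15 g
ferric ammonium citrate: 0.455 g/L × 2.527 L = 1.15 g
sodium chloride: 13.7 g/L × 2.527 L = 34.62 g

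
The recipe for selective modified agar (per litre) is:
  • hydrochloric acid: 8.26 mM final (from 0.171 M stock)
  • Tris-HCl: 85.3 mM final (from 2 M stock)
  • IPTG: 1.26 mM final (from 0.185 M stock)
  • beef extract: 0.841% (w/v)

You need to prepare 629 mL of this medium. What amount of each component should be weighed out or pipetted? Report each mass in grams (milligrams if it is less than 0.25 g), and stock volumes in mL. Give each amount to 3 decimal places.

Scale factor relative to 1 L: 0.629.
hydrochloric acid: V = C2·V2/C1 = 8.26 mM × 629 mL ÷ 171 mM = 30.383 mL
Tris-HCl: C1V1 = C2V2 → 85.3 mM × 629 mL ÷ 2000 mM = 26.827 mL
IPTG: dilute stock: 1.26 mM × 629 mL ÷ 185 mM = 4.284 mL
beef extract: 0.841 g per 100 mL × 629 mL ÷ 100 = 5.290 g

hydrochloric acid 30.383 mL; Tris-HCl 26.827 mL; IPTG 4.284 mL; beef extract 5.290 g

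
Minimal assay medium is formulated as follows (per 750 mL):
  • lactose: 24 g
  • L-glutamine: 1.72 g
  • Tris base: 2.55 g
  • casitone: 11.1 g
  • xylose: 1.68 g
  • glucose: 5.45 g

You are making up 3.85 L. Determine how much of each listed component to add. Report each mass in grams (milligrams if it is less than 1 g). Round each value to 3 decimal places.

lactose 123.200 g; L-glutamine 8.829 g; Tris base 13.090 g; casitone 56.980 g; xylose 8.624 g; glucose 27.977 g

Scale factor = 3850 mL / 750 mL = 5.13333.
lactose: 24 g × (3850 mL / 750 mL) = 123.200 g
L-glutamine: 1.72 g × (3850 mL / 750 mL) = 8.829 g
Tris base: 2.55 g × (3850 mL / 750 mL) = 13.090 g
casitone: 11.1 g × (3850 mL / 750 mL) = 56.980 g
xylose: 1.68 g × (3850 mL / 750 mL) = 8.624 g
glucose: 5.45 g × (3850 mL / 750 mL) = 27.977 g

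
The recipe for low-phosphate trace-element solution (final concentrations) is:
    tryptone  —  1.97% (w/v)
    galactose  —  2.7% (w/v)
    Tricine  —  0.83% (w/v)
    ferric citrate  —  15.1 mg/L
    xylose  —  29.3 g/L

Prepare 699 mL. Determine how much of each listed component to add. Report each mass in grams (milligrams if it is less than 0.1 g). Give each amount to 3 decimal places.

tryptone 13.770 g; galactose 18.873 g; Tricine 5.802 g; ferric citrate 10.555 mg; xylose 20.481 g

Scale factor relative to 1 L: 0.699.
tryptone: 1.97% w/v = 19.7 g/L → 19.7 × 0.699 L = 13.770 g
galactose: 2.7 g per 100 mL × 699 mL ÷ 100 = 18.873 g
Tricine: 0.83 g per 100 mL × 699 mL ÷ 100 = 5.802 g
ferric citrate: 15.1 mg/L × 0.699 L = 10.555 mg
xylose: 29.3 g/L × 0.699 L = 20.481 g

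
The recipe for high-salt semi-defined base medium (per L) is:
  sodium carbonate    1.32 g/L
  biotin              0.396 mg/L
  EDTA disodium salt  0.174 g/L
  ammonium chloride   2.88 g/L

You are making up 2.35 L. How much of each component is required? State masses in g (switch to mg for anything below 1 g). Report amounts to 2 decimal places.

sodium carbonate 3.10 g; biotin 0.93 mg; EDTA disodium salt 408.90 mg; ammonium chloride 6.77 g

Scale factor relative to 1 L: 2.35.
sodium carbonate: 1.32 g/L × 2.35 L = 3.10 g
biotin: 0.396 mg/L × 2.35 L = 0.93 mg
EDTA disodium salt: 0.174 g/L × 2.35 L = 0.4089 g = 408.90 mg
ammonium chloride: 2.88 g/L × 2.35 L = 6.77 g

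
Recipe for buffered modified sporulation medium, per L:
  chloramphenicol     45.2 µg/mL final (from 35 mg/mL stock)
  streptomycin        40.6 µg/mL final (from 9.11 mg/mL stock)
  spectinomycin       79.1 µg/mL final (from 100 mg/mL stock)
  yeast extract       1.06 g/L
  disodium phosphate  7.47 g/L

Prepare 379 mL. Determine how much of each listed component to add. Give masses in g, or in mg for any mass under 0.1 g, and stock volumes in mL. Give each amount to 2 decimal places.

Scale factor relative to 1 L: 0.379.
chloramphenicol: dilute stock: 45.2 µg/mL × 379 mL ÷ 35000 µg/mL = 0.49 mL
streptomycin: dilute stock: 40.6 µg/mL × 379 mL ÷ 9110 µg/mL = 1.69 mL
spectinomycin: V = C2·V2/C1 = 79.1 µg/mL × 379 mL ÷ 100000 µg/mL = 0.30 mL
yeast extract: 1.06 g/L × 0.379 L = 0.40 g
disodium phosphate: 7.47 g/L × 0.379 L = 2.83 g

chloramphenicol 0.49 mL; streptomycin 1.69 mL; spectinomycin 0.30 mL; yeast extract 0.40 g; disodium phosphate 2.83 g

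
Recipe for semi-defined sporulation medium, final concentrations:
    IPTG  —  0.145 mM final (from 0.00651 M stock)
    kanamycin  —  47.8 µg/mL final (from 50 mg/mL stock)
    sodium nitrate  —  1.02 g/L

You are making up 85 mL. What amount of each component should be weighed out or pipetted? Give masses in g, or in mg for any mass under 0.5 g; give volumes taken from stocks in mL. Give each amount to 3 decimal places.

Target volume = 85 mL = 0.085 L.
IPTG: V = C2·V2/C1 = 0.145 mM × 85 mL ÷ 6.51 mM = 1.893 mL
kanamycin: C1V1 = C2V2 → 47.8 µg/mL × 85 mL ÷ 50000 µg/mL = 0.081 mL
sodium nitrate: 1.02 g/L × 0.085 L = 0.0867 g = 86.700 mg

IPTG 1.893 mL; kanamycin 0.081 mL; sodium nitrate 86.700 mg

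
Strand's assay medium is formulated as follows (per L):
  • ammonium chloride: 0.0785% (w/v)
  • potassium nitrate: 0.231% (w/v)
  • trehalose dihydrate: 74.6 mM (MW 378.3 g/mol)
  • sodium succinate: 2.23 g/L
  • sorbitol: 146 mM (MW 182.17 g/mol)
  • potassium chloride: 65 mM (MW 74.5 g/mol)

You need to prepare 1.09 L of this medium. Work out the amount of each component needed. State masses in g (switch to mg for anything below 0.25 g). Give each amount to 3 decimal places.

ammonium chloride 0.856 g; potassium nitrate 2.518 g; trehalose dihydrate 30.761 g; sodium succinate 2.431 g; sorbitol 28.991 g; potassium chloride 5.278 g

Working volume: 1.09 L.
ammonium chloride: 0.0785 g per 100 mL × 1090 mL ÷ 100 = 0.856 g
potassium nitrate: 0.231% w/v = 2.31 g/L → 2.31 × 1.09 L = 2.518 g
trehalose dihydrate: 74.6 mmol/L × 378.3 g/mol × 1.09 L ÷ 1000 = 30.761 g
sodium succinate: 2.23 g/L × 1.09 L = 2.431 g
sorbitol: 146 mmol/L × 182.17 g/mol × 1.09 L ÷ 1000 = 28.991 g
potassium chloride: 65 mmol/L × 74.5 g/mol × 1.09 L ÷ 1000 = 5.278 g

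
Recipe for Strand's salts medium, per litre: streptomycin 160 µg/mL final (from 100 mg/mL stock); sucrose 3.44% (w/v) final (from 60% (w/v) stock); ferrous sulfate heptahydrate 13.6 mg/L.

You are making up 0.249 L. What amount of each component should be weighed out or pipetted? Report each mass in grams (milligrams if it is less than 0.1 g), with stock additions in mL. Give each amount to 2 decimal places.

streptomycin 0.40 mL; sucrose 14.28 mL; ferrous sulfate heptahydrate 3.39 mg

Working volume: 0.249 L.
streptomycin: C1V1 = C2V2 → 160 µg/mL × 249 mL ÷ 100000 µg/mL = 0.40 mL
sucrose: V = C2·V2/C1 = 3.44% ÷ 60% × 249 mL = 14.28 mL
ferrous sulfate heptahydrate: 13.6 mg/L × 0.249 L = 3.39 mg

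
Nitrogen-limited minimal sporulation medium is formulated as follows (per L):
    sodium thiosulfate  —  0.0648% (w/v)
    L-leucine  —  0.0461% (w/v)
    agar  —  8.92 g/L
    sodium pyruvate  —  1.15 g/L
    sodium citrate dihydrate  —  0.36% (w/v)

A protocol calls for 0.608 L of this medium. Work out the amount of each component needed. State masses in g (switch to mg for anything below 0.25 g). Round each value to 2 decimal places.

sodium thiosulfate 0.39 g; L-leucine 0.28 g; agar 5.42 g; sodium pyruvate 0.70 g; sodium citrate dihydrate 2.19 g

Working volume: 0.608 L.
sodium thiosulfate: 0.0648% w/v = 0.648 g/L → 0.648 × 0.608 L = 0.39 g
L-leucine: 0.0461 g per 100 mL × 608 mL ÷ 100 = 0.28 g
agar: 8.92 g/L × 0.608 L = 5.42 g
sodium pyruvate: 1.15 g/L × 0.608 L = 0.70 g
sodium citrate dihydrate: 0.36% w/v = 3.6 g/L → 3.6 × 0.608 L = 2.19 g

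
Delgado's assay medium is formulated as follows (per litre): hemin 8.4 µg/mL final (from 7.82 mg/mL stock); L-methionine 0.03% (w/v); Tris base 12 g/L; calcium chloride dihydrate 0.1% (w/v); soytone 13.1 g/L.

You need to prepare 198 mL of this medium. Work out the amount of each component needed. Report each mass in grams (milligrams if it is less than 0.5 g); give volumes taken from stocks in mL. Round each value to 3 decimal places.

Working volume: 198 mL = 0.198 L.
hemin: dilute stock: 8.4 µg/mL × 198 mL ÷ 7820 µg/mL = 0.213 mL
L-methionine: 0.03% w/v = 0.3 g/L → 0.3 × 0.198 L = 0.0594 g = 59.400 mg
Tris base: 12 g/L × 0.198 L = 2.376 g
calcium chloride dihydrate: 0.1 g per 100 mL × 198 mL ÷ 100 = 0.198 g = 198.000 mg
soytone: 13.1 g/L × 0.198 L = 2.594 g

hemin 0.213 mL; L-methionine 59.400 mg; Tris base 2.376 g; calcium chloride dihydrate 198.000 mg; soytone 2.594 g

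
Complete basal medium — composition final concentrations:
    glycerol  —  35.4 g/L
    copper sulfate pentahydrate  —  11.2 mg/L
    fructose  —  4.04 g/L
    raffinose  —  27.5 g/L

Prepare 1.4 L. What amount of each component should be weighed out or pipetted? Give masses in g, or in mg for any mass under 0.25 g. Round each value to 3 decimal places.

glycerol 49.560 g; copper sulfate pentahydrate 15.680 mg; fructose 5.656 g; raffinose 38.500 g

Working volume: 1.4 L.
glycerol: 35.4 g/L × 1.4 L = 49.560 g
copper sulfate pentahydrate: 11.2 mg/L × 1.4 L = 15.680 mg
fructose: 4.04 g/L × 1.4 L = 5.656 g
raffinose: 27.5 g/L × 1.4 L = 38.500 g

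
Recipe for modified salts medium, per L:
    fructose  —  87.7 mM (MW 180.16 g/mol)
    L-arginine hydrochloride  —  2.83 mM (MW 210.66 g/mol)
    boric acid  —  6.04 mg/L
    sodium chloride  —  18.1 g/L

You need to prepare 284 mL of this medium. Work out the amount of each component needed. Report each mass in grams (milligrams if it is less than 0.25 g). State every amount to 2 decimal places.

fructose 4.49 g; L-arginine hydrochloride 169.31 mg; boric acid 1.72 mg; sodium chloride 5.14 g

Target volume = 284 mL = 0.284 L.
fructose: 87.7 mmol/L × 180.16 g/mol × 0.284 L ÷ 1000 = 4.49 g
L-arginine hydrochloride: 2.83 mmol/L × 210.66 mg/mmol × 0.284 L = 169.31 mg
boric acid: 6.04 mg/L × 0.284 L = 1.72 mg
sodium chloride: 18.1 g/L × 0.284 L = 5.14 g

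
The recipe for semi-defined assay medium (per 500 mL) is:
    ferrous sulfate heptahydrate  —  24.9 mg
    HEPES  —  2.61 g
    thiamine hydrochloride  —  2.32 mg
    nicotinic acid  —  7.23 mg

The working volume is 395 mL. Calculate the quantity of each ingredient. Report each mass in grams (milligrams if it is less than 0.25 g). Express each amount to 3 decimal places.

ferrous sulfate heptahydrate 19.671 mg; HEPES 2.062 g; thiamine hydrochloride 1.833 mg; nicotinic acid 5.712 mg

Scale factor = 395 mL / 500 mL = 0.79.
ferrous sulfate heptahydrate: 24.9 mg × (395 mL / 500 mL) = 19.671 mg
HEPES: 2.61 g × (395 mL / 500 mL) = 2.062 g
thiamine hydrochloride: 2.32 mg × (395 mL / 500 mL) = 1.833 mg
nicotinic acid: 7.23 mg × (395 mL / 500 mL) = 5.712 mg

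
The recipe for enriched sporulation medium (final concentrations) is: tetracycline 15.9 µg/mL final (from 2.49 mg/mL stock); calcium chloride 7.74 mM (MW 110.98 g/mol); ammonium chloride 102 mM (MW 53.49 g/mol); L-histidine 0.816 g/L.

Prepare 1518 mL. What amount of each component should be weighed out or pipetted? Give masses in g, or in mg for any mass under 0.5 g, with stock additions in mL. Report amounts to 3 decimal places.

tetracycline 9.693 mL; calcium chloride 1.304 g; ammonium chloride 8.282 g; L-histidine 1.239 g

Target volume = 1518 mL = 1.518 L.
tetracycline: V = C2·V2/C1 = 15.9 µg/mL × 1518 mL ÷ 2490 µg/mL = 9.693 mL
calcium chloride: 7.74 mmol/L × 110.98 g/mol × 1.518 L ÷ 1000 = 1.304 g
ammonium chloride: 102 mmol/L × 53.49 g/mol × 1.518 L ÷ 1000 = 8.282 g
L-histidine: 0.816 g/L × 1.518 L = 1.239 g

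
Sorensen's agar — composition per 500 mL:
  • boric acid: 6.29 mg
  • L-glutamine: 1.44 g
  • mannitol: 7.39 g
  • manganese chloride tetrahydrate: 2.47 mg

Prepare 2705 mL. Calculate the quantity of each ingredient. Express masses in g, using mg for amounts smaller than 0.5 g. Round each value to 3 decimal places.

Scale factor = 2705 mL / 500 mL = 5.41.
boric acid: 6.29 mg × (2705 mL / 500 mL) = 34.029 mg
L-glutamine: 1.44 g × (2705 mL / 500 mL) = 7.790 g
mannitol: 7.39 g × (2705 mL / 500 mL) = 39.980 g
manganese chloride tetrahydrate: 2.47 mg × (2705 mL / 500 mL) = 13.363 mg

boric acid 34.029 mg; L-glutamine 7.790 g; mannitol 39.980 g; manganese chloride tetrahydrate 13.363 mg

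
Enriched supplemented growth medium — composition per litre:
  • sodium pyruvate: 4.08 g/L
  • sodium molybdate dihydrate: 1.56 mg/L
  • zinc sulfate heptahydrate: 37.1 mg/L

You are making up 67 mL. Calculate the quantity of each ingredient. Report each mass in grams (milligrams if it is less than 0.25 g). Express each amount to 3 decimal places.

sodium pyruvate 0.273 g; sodium molybdate dihydrate 0.105 mg; zinc sulfate heptahydrate 2.486 mg

Scale factor relative to 1 L: 0.067.
sodium pyruvate: 4.08 g/L × 0.067 L = 0.273 g
sodium molybdate dihydrate: 1.56 mg/L × 0.067 L = 0.105 mg
zinc sulfate heptahydrate: 37.1 mg/L × 0.067 L = 2.486 mg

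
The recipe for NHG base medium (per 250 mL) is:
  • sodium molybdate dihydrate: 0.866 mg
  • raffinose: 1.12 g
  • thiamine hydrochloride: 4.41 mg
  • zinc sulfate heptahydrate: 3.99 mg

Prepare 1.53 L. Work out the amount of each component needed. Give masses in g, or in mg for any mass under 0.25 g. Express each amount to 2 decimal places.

Scale factor = 1530 mL / 250 mL = 6.12.
sodium molybdate dihydrate: 0.866 mg × (1530 mL / 250 mL) = 5.30 mg
raffinose: 1.12 g × (1530 mL / 250 mL) = 6.85 g
thiamine hydrochloride: 4.41 mg × (1530 mL / 250 mL) = 26.99 mg
zinc sulfate heptahydrate: 3.99 mg × (1530 mL / 250 mL) = 24.42 mg

sodium molybdate dihydrate 5.30 mg; raffinose 6.85 g; thiamine hydrochloride 26.99 mg; zinc sulfate heptahydrate 24.42 mg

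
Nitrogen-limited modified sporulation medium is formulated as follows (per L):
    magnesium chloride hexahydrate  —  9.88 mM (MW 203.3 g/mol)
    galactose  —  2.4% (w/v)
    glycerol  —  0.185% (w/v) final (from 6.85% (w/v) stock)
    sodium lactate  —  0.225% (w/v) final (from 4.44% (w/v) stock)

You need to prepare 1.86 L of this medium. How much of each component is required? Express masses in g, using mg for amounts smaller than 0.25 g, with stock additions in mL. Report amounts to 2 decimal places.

magnesium chloride hexahydrate 3.74 g; galactose 44.64 g; glycerol 50.23 mL; sodium lactate 94.26 mL

Working volume: 1.86 L.
magnesium chloride hexahydrate: 9.88 mmol/L × 203.3 g/mol × 1.86 L ÷ 1000 = 3.74 g
galactose: 2.4% w/v = 24 g/L → 24 × 1.86 L = 44.64 g
glycerol: C1V1 = C2V2 → 0.185% ÷ 6.85% × 1860 mL = 50.23 mL
sodium lactate: V = C2·V2/C1 = 0.225% ÷ 4.44% × 1860 mL = 94.26 mL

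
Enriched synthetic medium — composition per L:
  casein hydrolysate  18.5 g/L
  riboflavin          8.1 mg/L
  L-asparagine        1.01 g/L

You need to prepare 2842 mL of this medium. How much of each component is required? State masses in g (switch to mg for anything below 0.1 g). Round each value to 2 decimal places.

casein hydrolysate 52.58 g; riboflavin 23.02 mg; L-asparagine 2.87 g

Target volume = 2842 mL = 2.842 L.
casein hydrolysate: 18.5 g/L × 2.842 L = 52.58 g
riboflavin: 8.1 mg/L × 2.842 L = 23.02 mg
L-asparagine: 1.01 g/L × 2.842 L = 2.87 g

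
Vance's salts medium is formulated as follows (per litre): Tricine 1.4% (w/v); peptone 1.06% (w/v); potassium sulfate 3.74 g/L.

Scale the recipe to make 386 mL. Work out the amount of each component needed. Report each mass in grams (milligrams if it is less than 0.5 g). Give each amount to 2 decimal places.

Working volume: 386 mL = 0.386 L.
Tricine: 1.4% w/v = 14 g/L → 14 × 0.386 L = 5.40 g
peptone: 1.06% w/v = 10.6 g/L → 10.6 × 0.386 L = 4.09 g
potassium sulfate: 3.74 g/L × 0.386 L = 1.44 g

Tricine 5.40 g; peptone 4.09 g; potassium sulfate 1.44 g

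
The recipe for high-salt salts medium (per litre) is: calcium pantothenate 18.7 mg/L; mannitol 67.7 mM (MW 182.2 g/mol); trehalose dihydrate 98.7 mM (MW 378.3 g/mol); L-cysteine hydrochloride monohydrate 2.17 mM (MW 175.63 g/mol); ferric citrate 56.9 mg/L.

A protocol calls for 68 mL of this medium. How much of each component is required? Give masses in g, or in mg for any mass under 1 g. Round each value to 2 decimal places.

Working volume: 68 mL = 0.068 L.
calcium pantothenate: 18.7 mg/L × 0.068 L = 1.27 mg
mannitol: 67.7 mmol/L × 182.2 mg/mmol × 0.068 L = 838.78 mg
trehalose dihydrate: 98.7 mmol/L × 378.3 g/mol × 0.068 L ÷ 1000 = 2.54 g
L-cysteine hydrochloride monohydrate: 2.17 mmol/L × 175.63 mg/mmol × 0.068 L = 25.92 mg
ferric citrate: 56.9 mg/L × 0.068 L = 3.87 mg

calcium pantothenate 1.27 mg; mannitol 838.78 mg; trehalose dihydrate 2.54 g; L-cysteine hydrochloride monohydrate 25.92 mg; ferric citrate 3.87 mg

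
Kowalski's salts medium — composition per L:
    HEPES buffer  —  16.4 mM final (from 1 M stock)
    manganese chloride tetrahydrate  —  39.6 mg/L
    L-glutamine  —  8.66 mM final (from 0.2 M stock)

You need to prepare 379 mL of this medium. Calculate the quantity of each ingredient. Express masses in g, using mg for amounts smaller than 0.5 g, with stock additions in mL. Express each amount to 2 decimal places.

HEPES buffer 6.22 mL; manganese chloride tetrahydrate 15.01 mg; L-glutamine 16.41 mL

Target volume = 379 mL = 0.379 L.
HEPES buffer: dilute stock: 16.4 mM × 379 mL ÷ 1000 mM = 6.22 mL
manganese chloride tetrahydrate: 39.6 mg/L × 0.379 L = 15.01 mg
L-glutamine: dilute stock: 8.66 mM × 379 mL ÷ 200 mM = 16.41 mL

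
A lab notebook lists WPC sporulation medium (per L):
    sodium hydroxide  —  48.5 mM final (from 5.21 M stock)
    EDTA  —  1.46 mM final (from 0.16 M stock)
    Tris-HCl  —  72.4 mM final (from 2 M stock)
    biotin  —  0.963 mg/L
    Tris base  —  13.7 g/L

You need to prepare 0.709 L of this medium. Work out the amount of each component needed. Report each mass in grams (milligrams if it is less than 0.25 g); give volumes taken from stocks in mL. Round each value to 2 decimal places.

sodium hydroxide 6.60 mL; EDTA 6.47 mL; Tris-HCl 25.67 mL; biotin 0.68 mg; Tris base 9.71 g

Scale factor relative to 1 L: 0.709.
sodium hydroxide: C1V1 = C2V2 → 48.5 mM × 709 mL ÷ 5210 mM = 6.60 mL
EDTA: V = C2·V2/C1 = 1.46 mM × 709 mL ÷ 160 mM = 6.47 mL
Tris-HCl: dilute stock: 72.4 mM × 709 mL ÷ 2000 mM = 25.67 mL
biotin: 0.963 mg/L × 0.709 L = 0.68 mg
Tris base: 13.7 g/L × 0.709 L = 9.71 g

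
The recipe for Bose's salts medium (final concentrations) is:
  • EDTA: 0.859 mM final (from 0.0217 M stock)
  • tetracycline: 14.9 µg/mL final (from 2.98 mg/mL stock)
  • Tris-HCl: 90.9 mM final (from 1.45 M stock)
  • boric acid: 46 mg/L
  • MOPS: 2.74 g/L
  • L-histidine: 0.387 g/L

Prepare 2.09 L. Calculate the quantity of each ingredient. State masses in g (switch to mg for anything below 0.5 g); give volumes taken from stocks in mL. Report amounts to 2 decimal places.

EDTA 82.73 mL; tetracycline 10.45 mL; Tris-HCl 131.02 mL; boric acid 96.14 mg; MOPS 5.73 g; L-histidine 0.81 g

Scale factor relative to 1 L: 2.09.
EDTA: V = C2·V2/C1 = 0.859 mM × 2090 mL ÷ 21.7 mM = 82.73 mL
tetracycline: V = C2·V2/C1 = 14.9 µg/mL × 2090 mL ÷ 2980 µg/mL = 10.45 mL
Tris-HCl: C1V1 = C2V2 → 90.9 mM × 2090 mL ÷ 1450 mM = 131.02 mL
boric acid: 46 mg/L × 2.09 L = 96.14 mg
MOPS: 2.74 g/L × 2.09 L = 5.73 g
L-histidine: 0.387 g/L × 2.09 L = 0.81 g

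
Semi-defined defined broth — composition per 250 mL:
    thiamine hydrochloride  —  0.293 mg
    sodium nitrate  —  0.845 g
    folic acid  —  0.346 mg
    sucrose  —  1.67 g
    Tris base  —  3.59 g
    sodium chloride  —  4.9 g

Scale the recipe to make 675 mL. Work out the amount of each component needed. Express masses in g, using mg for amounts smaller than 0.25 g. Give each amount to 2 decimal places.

thiamine hydrochloride 0.79 mg; sodium nitrate 2.28 g; folic acid 0.93 mg; sucrose 4.51 g; Tris base 9.69 g; sodium chloride 13.23 g

Ratio of target to recipe volume: 675 / 250 = 2.7.
thiamine hydrochloride: 0.293 mg × (675 mL / 250 mL) = 0.79 mg
sodium nitrate: 0.845 g × (675 mL / 250 mL) = 2.28 g
folic acid: 0.346 mg × (675 mL / 250 mL) = 0.93 mg
sucrose: 1.67 g × (675 mL / 250 mL) = 4.51 g
Tris base: 3.59 g × (675 mL / 250 mL) = 9.69 g
sodium chloride: 4.9 g × (675 mL / 250 mL) = 13.23 g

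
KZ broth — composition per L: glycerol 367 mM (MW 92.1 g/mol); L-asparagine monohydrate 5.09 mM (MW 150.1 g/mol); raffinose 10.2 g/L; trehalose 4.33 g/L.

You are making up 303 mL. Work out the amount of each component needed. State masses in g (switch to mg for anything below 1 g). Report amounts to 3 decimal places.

glycerol 10.242 g; L-asparagine monohydrate 231.495 mg; raffinose 3.091 g; trehalose 1.312 g

Target volume = 303 mL = 0.303 L.
glycerol: 367 mmol/L × 92.1 g/mol × 0.303 L ÷ 1000 = 10.242 g
L-asparagine monohydrate: 5.09 mmol/L × 150.1 mg/mmol × 0.303 L = 231.495 mg
raffinose: 10.2 g/L × 0.303 L = 3.091 g
trehalose: 4.33 g/L × 0.303 L = 1.312 g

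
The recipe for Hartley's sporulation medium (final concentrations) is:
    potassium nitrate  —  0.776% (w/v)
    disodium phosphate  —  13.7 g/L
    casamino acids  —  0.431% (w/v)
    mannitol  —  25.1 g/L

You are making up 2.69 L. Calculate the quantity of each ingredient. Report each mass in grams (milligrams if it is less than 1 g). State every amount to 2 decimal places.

Scale factor relative to 1 L: 2.69.
potassium nitrate: 0.776 g per 100 mL × 2690 mL ÷ 100 = 20.87 g
disodium phosphate: 13.7 g/L × 2.69 L = 36.85 g
casamino acids: 0.431% w/v = 4.31 g/L → 4.31 × 2.69 L = 11.59 g
mannitol: 25.1 g/L × 2.69 L = 67.52 g

potassium nitrate 20.87 g; disodium phosphate 36.85 g; casamino acids 11.59 g; mannitol 67.52 g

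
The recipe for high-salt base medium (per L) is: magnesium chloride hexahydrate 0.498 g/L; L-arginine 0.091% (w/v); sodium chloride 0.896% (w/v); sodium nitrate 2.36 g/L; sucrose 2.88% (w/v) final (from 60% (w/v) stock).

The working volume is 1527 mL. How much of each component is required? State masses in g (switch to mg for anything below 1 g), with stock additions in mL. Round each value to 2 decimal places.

magnesium chloride hexahydrate 760.45 mg; L-arginine 1.39 g; sodium chloride 13.68 g; sodium nitrate 3.60 g; sucrose 73.30 mL

Working volume: 1527 mL = 1.527 L.
magnesium chloride hexahydrate: 0.498 g/L × 1.527 L = 0.760446 g = 760.45 mg
L-arginine: 0.091% w/v = 0.91 g/L → 0.91 × 1.527 L = 1.39 g
sodium chloride: 0.896% w/v = 8.96 g/L → 8.96 × 1.527 L = 13.68 g
sodium nitrate: 2.36 g/L × 1.527 L = 3.60 g
sucrose: V = C2·V2/C1 = 2.88% ÷ 60% × 1527 mL = 73.30 mL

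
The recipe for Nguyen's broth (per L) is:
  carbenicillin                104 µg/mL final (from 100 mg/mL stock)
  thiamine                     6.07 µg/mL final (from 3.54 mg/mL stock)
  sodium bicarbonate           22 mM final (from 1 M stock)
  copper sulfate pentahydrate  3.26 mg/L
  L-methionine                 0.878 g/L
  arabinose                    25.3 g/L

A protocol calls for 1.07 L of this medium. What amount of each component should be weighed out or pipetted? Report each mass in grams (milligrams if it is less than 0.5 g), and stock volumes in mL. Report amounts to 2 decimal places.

carbenicillin 1.11 mL; thiamine 1.83 mL; sodium bicarbonate 23.54 mL; copper sulfate pentahydrate 3.49 mg; L-methionine 0.94 g; arabinose 27.07 g

Working volume: 1.07 L.
carbenicillin: dilute stock: 104 µg/mL × 1070 mL ÷ 100000 µg/mL = 1.11 mL
thiamine: dilute stock: 6.07 µg/mL × 1070 mL ÷ 3540 µg/mL = 1.83 mL
sodium bicarbonate: C1V1 = C2V2 → 22 mM × 1070 mL ÷ 1000 mM = 23.54 mL
copper sulfate pentahydrate: 3.26 mg/L × 1.07 L = 3.49 mg
L-methionine: 0.878 g/L × 1.07 L = 0.94 g
arabinose: 25.3 g/L × 1.07 L = 27.07 g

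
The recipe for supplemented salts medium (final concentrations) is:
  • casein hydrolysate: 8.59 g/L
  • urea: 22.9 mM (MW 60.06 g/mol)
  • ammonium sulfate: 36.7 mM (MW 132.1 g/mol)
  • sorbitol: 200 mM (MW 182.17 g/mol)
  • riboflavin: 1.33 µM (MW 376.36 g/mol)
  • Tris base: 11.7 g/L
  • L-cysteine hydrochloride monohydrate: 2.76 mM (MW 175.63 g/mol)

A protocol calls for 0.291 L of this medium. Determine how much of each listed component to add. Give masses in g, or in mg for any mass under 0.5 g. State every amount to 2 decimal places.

Working volume: 0.291 L.
casein hydrolysate: 8.59 g/L × 0.291 L = 2.50 g
urea: 22.9 mmol/L × 60.06 mg/mmol × 0.291 L = 400.23 mg
ammonium sulfate: 36.7 mmol/L × 132.1 g/mol × 0.291 L ÷ 1000 = 1.41 g
sorbitol: 200 mmol/L × 182.17 g/mol × 0.291 L ÷ 1000 = 10.60 g
riboflavin: 1.33 µmol/L × 376.36 g/mol × 0.291 L ÷ 1000 = 0.15 mg
Tris base: 11.7 g/L × 0.291 L = 3.40 g
L-cysteine hydrochloride monohydrate: 2.76 mmol/L × 175.63 mg/mmol × 0.291 L = 141.06 mg

casein hydrolysate 2.50 g; urea 400.23 mg; ammonium sulfate 1.41 g; sorbitol 10.60 g; riboflavin 0.15 mg; Tris base 3.40 g; L-cysteine hydrochloride monohydrate 141.06 mg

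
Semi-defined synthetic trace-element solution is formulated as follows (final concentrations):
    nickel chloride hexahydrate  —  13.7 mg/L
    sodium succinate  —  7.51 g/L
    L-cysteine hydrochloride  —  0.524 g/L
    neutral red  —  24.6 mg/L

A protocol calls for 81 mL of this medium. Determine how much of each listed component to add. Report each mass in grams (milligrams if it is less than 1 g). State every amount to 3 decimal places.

Scale factor relative to 1 L: 0.081.
nickel chloride hexahydrate: 13.7 mg/L × 0.081 L = 1.110 mg
sodium succinate: 7.51 g/L × 0.081 L = 0.60831 g = 608.310 mg
L-cysteine hydrochloride: 0.524 g/L × 0.081 L = 0.042444 g = 42.444 mg
neutral red: 24.6 mg/L × 0.081 L = 1.993 mg

nickel chloride hexahydrate 1.110 mg; sodium succinate 608.310 mg; L-cysteine hydrochloride 42.444 mg; neutral red 1.993 mg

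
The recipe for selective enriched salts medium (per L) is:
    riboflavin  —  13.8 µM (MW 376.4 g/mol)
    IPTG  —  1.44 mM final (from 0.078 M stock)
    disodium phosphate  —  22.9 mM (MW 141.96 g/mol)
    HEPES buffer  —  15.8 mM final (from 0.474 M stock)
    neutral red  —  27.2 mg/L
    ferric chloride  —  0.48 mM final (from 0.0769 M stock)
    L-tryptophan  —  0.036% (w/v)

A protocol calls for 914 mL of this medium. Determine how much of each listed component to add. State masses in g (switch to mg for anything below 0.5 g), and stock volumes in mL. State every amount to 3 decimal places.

riboflavin 4.748 mg; IPTG 16.874 mL; disodium phosphate 2.971 g; HEPES buffer 30.467 mL; neutral red 24.861 mg; ferric chloride 5.705 mL; L-tryptophan 329.040 mg

Scale factor relative to 1 L: 0.914.
riboflavin: 13.8 µmol/L × 376.4 g/mol × 0.914 L ÷ 1000 = 4.748 mg
IPTG: C1V1 = C2V2 → 1.44 mM × 914 mL ÷ 78 mM = 16.874 mL
disodium phosphate: 22.9 mmol/L × 141.96 g/mol × 0.914 L ÷ 1000 = 2.971 g
HEPES buffer: V = C2·V2/C1 = 15.8 mM × 914 mL ÷ 474 mM = 30.467 mL
neutral red: 27.2 mg/L × 0.914 L = 24.861 mg
ferric chloride: V = C2·V2/C1 = 0.48 mM × 914 mL ÷ 76.9 mM = 5.705 mL
L-tryptophan: 0.036% w/v = 0.36 g/L → 0.36 × 0.914 L = 0.32904 g = 329.040 mg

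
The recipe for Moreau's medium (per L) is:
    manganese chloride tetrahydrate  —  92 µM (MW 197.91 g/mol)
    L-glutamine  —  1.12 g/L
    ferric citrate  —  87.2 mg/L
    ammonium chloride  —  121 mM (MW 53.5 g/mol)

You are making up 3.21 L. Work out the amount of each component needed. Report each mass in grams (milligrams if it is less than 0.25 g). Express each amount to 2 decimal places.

manganese chloride tetrahydrate 58.45 mg; L-glutamine 3.60 g; ferric citrate 0.28 g; ammonium chloride 20.78 g

Scale factor relative to 1 L: 3.21.
manganese chloride tetrahydrate: 92 µmol/L × 197.91 g/mol × 3.21 L ÷ 1000 = 58.45 mg
L-glutamine: 1.12 g/L × 3.21 L = 3.60 g
ferric citrate: 87.2 mg/L × 3.21 L = 279.912 mg = 0.28 g
ammonium chloride: 121 mmol/L × 53.5 g/mol × 3.21 L ÷ 1000 = 20.78 g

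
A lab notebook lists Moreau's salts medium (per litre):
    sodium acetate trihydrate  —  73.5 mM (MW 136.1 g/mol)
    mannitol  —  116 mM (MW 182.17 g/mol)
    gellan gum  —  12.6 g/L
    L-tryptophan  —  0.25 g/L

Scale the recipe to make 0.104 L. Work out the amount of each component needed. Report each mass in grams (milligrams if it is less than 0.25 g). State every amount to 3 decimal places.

sodium acetate trihydrate 1.040 g; mannitol 2.198 g; gellan gum 1.310 g; L-tryptophan 26.000 mg

Scale factor relative to 1 L: 0.104.
sodium acetate trihydrate: 73.5 mmol/L × 136.1 g/mol × 0.104 L ÷ 1000 = 1.040 g
mannitol: 116 mmol/L × 182.17 g/mol × 0.104 L ÷ 1000 = 2.198 g
gellan gum: 12.6 g/L × 0.104 L = 1.310 g
L-tryptophan: 0.25 g/L × 0.104 L = 0.026 g = 26.000 mg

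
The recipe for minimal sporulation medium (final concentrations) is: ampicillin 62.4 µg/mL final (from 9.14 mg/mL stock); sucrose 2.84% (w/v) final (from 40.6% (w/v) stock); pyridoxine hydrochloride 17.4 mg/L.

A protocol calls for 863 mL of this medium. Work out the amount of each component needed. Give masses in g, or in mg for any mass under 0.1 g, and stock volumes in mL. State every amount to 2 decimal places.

Working volume: 863 mL = 0.863 L.
ampicillin: C1V1 = C2V2 → 62.4 µg/mL × 863 mL ÷ 9140 µg/mL = 5.89 mL
sucrose: dilute stock: 2.84% ÷ 40.6% × 863 mL = 60.37 mL
pyridoxine hydrochloride: 17.4 mg/L × 0.863 L = 15.02 mg

ampicillin 5.89 mL; sucrose 60.37 mL; pyridoxine hydrochloride 15.02 mg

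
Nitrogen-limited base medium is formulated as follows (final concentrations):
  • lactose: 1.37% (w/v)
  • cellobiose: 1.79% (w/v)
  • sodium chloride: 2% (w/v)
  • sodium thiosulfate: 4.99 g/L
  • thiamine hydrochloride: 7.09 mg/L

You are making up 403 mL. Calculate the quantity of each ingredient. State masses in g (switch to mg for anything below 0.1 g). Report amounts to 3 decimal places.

lactose 5.521 g; cellobiose 7.214 g; sodium chloride 8.060 g; sodium thiosulfate 2.011 g; thiamine hydrochloride 2.857 mg

Target volume = 403 mL = 0.403 L.
lactose: 1.37 g per 100 mL × 403 mL ÷ 100 = 5.521 g
cellobiose: 1.79% w/v = 17.9 g/L → 17.9 × 0.403 L = 7.214 g
sodium chloride: 2 g per 100 mL × 403 mL ÷ 100 = 8.060 g
sodium thiosulfate: 4.99 g/L × 0.403 L = 2.011 g
thiamine hydrochloride: 7.09 mg/L × 0.403 L = 2.857 mg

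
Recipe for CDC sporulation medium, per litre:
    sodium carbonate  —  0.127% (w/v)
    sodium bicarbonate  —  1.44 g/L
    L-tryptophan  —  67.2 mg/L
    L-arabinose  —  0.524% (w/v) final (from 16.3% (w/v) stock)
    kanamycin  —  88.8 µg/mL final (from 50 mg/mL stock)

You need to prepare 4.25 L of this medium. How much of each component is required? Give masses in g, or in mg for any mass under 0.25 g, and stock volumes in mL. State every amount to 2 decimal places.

sodium carbonate 5.40 g; sodium bicarbonate 6.12 g; L-tryptophan 0.29 g; L-arabinose 136.63 mL; kanamycin 7.55 mL

Scale factor relative to 1 L: 4.25.
sodium carbonate: 0.127% w/v = 1.27 g/L → 1.27 × 4.25 L = 5.40 g
sodium bicarbonate: 1.44 g/L × 4.25 L = 6.12 g
L-tryptophan: 67.2 mg/L × 4.25 L = 285.6 mg = 0.29 g
L-arabinose: V = C2·V2/C1 = 0.524% ÷ 16.3% × 4250 mL = 136.63 mL
kanamycin: dilute stock: 88.8 µg/mL × 4250 mL ÷ 50000 µg/mL = 7.55 mL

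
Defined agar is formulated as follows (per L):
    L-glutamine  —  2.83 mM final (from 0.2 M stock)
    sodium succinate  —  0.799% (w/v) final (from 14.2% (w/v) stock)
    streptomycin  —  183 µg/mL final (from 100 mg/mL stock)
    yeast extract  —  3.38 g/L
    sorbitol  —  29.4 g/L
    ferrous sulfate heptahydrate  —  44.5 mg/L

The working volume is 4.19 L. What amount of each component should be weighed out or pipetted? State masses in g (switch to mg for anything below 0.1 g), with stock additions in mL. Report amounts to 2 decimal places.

L-glutamine 59.29 mL; sodium succinate 235.76 mL; streptomycin 7.67 mL; yeast extract 14.16 g; sorbitol 123.19 g; ferrous sulfate heptahydrate 0.19 g

Scale factor relative to 1 L: 4.19.
L-glutamine: V = C2·V2/C1 = 2.83 mM × 4190 mL ÷ 200 mM = 59.29 mL
sodium succinate: dilute stock: 0.799% ÷ 14.2% × 4190 mL = 235.76 mL
streptomycin: dilute stock: 183 µg/mL × 4190 mL ÷ 100000 µg/mL = 7.67 mL
yeast extract: 3.38 g/L × 4.19 L = 14.16 g
sorbitol: 29.4 g/L × 4.19 L = 123.19 g
ferrous sulfate heptahydrate: 44.5 mg/L × 4.19 L = 186.455 mg = 0.19 g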